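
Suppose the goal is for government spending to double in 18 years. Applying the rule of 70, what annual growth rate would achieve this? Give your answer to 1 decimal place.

70 / 18 ≈ 3.89, so about 3.9% a year.

approximately 3.9%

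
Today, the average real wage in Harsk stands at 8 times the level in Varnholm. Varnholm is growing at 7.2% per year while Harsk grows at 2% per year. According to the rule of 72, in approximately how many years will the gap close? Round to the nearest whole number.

The growth-rate gap is 7.2% − 2% = 5.2 percentage points.
So the ratio between them halves every 72/5.2 ≈ 13.85 years.
An 8 times gap closes after 3 halvings: 3 × 13.85 ≈ 42 years.

42 years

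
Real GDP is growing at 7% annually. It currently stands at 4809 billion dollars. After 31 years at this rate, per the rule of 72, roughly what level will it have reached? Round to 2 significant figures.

It doubles every 72/7 ≈ 10.29 years, so 31 years is 3.01 doublings.
2^3.01 ≈ 8.06; 4809 × 8.06 ≈ 39000 billion dollars.

39000 billion dollars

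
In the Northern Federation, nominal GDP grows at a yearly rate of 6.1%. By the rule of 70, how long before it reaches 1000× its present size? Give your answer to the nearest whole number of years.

≈ 114 years

One doubling takes 70/6.1 = 11.48 years.
1000× is log₂ 1000 ≈ 9.97 doublings, so ≈ 9.97 × 11.48 = 114 years.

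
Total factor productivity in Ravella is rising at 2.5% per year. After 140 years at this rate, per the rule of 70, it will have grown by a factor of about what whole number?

about 32 times

At 2.5% one doubling takes ≈ 28.00 years; 140 years is 5 of them, so ×32.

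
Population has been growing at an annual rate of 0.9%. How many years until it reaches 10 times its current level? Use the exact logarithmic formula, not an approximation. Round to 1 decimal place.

257.0 years

t = ln(10) / ln(1 + 0.009) = 2.3026 / 0.008960 ≈ 256.99.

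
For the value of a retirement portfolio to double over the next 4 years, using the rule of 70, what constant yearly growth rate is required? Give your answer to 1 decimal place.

70 / 4 ≈ 17.50, so about 17.5% per year.

around 17.5%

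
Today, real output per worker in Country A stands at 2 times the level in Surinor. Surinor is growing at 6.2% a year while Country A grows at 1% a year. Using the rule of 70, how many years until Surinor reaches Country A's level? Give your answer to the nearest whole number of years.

13 years

Surinor gains on Country A at 6.2% − 1% = 5.2 points a year.
At that relative rate the gap halves every 70/5.2 ≈ 13.46 years.
A 2 times gap closes after 1 halving: 1 × 13.46 ≈ 13 years.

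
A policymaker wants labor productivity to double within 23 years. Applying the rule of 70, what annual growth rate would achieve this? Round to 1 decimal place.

roughly 3.0%

70 / 23 ≈ 3.04, so about 3.0% a year.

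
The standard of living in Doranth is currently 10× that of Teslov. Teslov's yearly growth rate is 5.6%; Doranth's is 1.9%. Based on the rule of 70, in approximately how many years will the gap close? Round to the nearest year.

What matters is the difference: 3.7 pp.
Rule of 70 on the gap: the ratio halves every 70/3.7 ≈ 18.92 years.
A 10× gap takes log₂(10) ≈ 3.32 halvings to close: 3.32 × 18.92 ≈ 63 years.

approximately 63 years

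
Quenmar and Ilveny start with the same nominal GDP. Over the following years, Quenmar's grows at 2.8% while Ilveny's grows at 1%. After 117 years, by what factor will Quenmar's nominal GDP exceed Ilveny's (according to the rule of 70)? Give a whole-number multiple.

8 times

Quenmar pulls ahead at 1.8 pp per year, so the ratio doubles every 70/1.8 ≈ 38.89 years.
In 117 years that's 3.01 doublings: 2^3.01 ≈ 8.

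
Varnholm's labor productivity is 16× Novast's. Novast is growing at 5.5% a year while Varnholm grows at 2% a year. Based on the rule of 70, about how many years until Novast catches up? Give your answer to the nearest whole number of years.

around 80 years

What matters is the difference: 3.5 pp.
Rule of 70 on the gap: the ratio halves every 70/3.5 ≈ 20.00 years.
A 16× gap closes after 4 halvings: 4 × 20.00 ≈ 80 years.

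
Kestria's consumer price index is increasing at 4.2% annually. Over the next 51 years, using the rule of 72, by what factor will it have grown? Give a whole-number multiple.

At 4.2% one doubling takes ≈ 17.14 years; 51 years is 3 of them, so ×8.

approximately 8 times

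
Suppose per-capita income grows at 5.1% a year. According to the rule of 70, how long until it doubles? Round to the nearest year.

14 years

70/5.1 ≈ 13.73, so it doubles roughly every 14 years.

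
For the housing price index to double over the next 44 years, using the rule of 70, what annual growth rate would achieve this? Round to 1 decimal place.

roughly 1.6% a year

70 / 44 ≈ 1.59, so about 1.6% a year.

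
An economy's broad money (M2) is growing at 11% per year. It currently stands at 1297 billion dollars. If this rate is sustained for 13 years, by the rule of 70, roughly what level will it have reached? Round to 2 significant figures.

Doubling time ≈ 70/11 = 6.36 years.
13 years is 13/6.36 ≈ 2.04 doublings, a factor of 2^2.04 ≈ 4.11.
1297 × 4.11 ≈ 5300 billion dollars.

≈ 5300 billion dollars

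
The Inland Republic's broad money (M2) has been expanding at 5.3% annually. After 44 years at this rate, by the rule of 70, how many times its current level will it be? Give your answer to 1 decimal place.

Doubles every ≈ 13.21 years (70/5.3).
44 years is 3.33 doublings; 2^3.33 ≈ 10.1×.

roughly 10.1 times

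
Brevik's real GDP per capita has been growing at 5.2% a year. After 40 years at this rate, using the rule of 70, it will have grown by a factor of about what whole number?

around 8 times

Doubling time ≈ 70/5.2 = 13.46 years.
40/13.46 ≈ 3 doublings, so about 2^3 = 8×.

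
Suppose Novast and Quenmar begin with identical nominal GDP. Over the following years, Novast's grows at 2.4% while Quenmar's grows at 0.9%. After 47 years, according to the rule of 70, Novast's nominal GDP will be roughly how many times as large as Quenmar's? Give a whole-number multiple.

Novast pulls ahead at 1.5 pp per year, so the ratio doubles every 70/1.5 ≈ 46.67 years.
In 47 years that's 1.01 doublings: 2^1.01 ≈ 2.

about 2 times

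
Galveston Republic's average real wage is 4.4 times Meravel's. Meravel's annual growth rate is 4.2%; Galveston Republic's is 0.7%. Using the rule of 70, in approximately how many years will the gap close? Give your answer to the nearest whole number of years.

What matters is the difference: 3.5 pp.
Rule of 70 on the gap: the ratio halves every 70/3.5 ≈ 20.00 years.
A 4.4 times gap takes log₂(4.4) ≈ 2.14 halvings to close: 2.14 × 20.00 ≈ 43 years.

approximately 43 years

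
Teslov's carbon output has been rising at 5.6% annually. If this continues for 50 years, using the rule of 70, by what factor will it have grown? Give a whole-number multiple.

70/5.6 ≈ 12.50 years per doubling.
50 years fits 4 doublings: 2^4 = 16.

about 16 times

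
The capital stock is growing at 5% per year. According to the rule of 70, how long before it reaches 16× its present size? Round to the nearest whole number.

One doubling takes 70/5 = 14.00 years.
16 = 2^4, so 4 doublings → 56 years.

56 years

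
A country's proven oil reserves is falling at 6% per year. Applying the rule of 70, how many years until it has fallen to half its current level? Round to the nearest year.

approximately 12 years

Halving time ≈ 70 / 6 = 11.67 → 12 years.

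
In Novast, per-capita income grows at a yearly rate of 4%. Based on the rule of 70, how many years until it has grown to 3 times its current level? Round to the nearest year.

One doubling takes 70/4 = 17.50 years.
Reaching 3× takes log₂(3) ≈ 1.58 doublings.
1.58 × 17.50 ≈ 28 years.

28 years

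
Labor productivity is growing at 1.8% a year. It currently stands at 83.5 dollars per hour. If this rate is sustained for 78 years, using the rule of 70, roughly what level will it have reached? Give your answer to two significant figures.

≈ 340 dollars per hour

Doubling time ≈ 70/1.8 = 38.89 years.
78 years is 78/38.89 ≈ 2.01 doublings, a factor of 2^2.01 ≈ 4.03.
83.5 × 4.03 ≈ 340 dollars per hour.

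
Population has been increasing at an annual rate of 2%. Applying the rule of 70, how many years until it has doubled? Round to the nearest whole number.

35 years

70/2 ≈ 35.00, so it doubles roughly every 35 years.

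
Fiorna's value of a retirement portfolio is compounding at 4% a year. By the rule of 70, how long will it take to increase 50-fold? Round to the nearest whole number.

about 99 years

Doubling time ≈ 70/4 = 17.50 years.
50× is log₂ 50 ≈ 5.64 doublings, so ≈ 5.64 × 17.50 = 99 years.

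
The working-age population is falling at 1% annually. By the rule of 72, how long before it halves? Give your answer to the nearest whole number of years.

Halving time ≈ 72 / 1 = 72.00 → 72 years.

roughly 72 years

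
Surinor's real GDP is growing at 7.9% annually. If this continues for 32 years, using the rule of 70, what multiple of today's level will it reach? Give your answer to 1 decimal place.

Doubling time ≈ 70/7.9 = 8.86 years.
32 years / 8.86 ≈ 3.61 doublings → factor 2^3.61 ≈ 12.2.

approximately 12.2 times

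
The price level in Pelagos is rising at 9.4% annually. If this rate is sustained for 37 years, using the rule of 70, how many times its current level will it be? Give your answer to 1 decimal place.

Doubles every ≈ 7.45 years (70/9.4).
37 years is 4.97 doublings; 2^4.97 ≈ 31.3×.

≈ 31.3 times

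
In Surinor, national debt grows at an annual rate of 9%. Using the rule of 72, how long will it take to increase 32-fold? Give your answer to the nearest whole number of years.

≈ 40 years

One doubling takes 72/9 = 8.00 years.
32× is 5 doublings, so 5 × 8.00 ≈ 40 years.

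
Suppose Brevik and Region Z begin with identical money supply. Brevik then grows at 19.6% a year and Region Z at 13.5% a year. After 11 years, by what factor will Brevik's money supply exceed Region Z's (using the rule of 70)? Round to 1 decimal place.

Brevik pulls ahead at 6.1 pp per year, so the ratio doubles every 70/6.1 ≈ 11.48 years.
In 11 years that's 0.96 doublings: 2^0.96 ≈ 1.9.

about 1.9 times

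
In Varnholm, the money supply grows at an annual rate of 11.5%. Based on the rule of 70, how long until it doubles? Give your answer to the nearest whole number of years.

70/11.5 ≈ 6.09, so it doubles roughly every 6 years.

6 years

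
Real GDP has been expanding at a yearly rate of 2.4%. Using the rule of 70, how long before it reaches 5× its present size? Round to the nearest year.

Doubling time ≈ 70/2.4 = 29.17 years.
Reaching 5× takes log₂(5) ≈ 2.32 doublings.
2.32 × 29.17 ≈ 68 years.

about 68 years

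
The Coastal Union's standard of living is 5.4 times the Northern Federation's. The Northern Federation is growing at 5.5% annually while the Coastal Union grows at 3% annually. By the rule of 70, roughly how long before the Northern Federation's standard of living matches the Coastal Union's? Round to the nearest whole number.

about 68 years

What matters is the difference: 2.5 pp.
Rule of 70 on the gap: the ratio halves every 70/2.5 ≈ 28.00 years.
A 5.4 times gap takes log₂(5.4) ≈ 2.43 halvings to close: 2.43 × 28.00 ≈ 68 years.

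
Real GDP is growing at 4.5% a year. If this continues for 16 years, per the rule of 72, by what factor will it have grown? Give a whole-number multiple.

2 times

Doubling time ≈ 72/4.5 = 16.00 years.
16/16.00 ≈ 1 doubling, so about 2^1 = 2×.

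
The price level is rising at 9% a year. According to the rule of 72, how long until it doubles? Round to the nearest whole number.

roughly 8 years

72/9 ≈ 8.00, so it doubles roughly every 8 years.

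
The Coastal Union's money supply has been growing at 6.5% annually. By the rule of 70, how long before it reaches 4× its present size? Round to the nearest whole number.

At 6.5% it doubles every 70/6.5 ≈ 10.77 years.
4× is 2 doublings, so 2 × 10.77 ≈ 22 years.

roughly 22 years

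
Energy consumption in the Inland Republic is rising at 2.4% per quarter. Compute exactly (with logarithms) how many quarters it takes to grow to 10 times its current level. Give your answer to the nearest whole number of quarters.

97 quarters

t = ln(10) / ln(1 + 0.024) = 2.3026 / 0.023717 ≈ 97.09.
≈ 97 quarters.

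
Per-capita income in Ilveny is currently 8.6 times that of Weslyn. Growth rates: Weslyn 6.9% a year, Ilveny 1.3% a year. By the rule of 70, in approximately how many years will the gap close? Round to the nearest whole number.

39 years

The growth-rate gap is 6.9% − 1.3% = 5.6 percentage points.
So the ratio between them halves every 70/5.6 ≈ 12.50 years.
An 8.6 times gap takes log₂(8.6) ≈ 3.10 halvings to close: 3.10 × 12.50 ≈ 39 years.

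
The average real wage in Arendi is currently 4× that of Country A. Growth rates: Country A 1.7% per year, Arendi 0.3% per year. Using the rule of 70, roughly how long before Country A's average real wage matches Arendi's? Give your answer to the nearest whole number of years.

around 100 years

The growth-rate gap is 1.7% − 0.3% = 1.4 percentage points.
So the ratio between them halves every 70/1.4 ≈ 50.00 years.
A 4× gap closes after 2 halvings: 2 × 50.00 ≈ 100 years.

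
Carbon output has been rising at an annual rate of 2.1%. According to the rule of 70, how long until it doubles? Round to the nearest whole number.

approximately 33 years

70/2.1 ≈ 33.33, so it doubles roughly every 33 years.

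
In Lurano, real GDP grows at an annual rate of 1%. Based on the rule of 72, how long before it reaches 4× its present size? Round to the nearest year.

roughly 144 years

At 1% it doubles every 72/1 ≈ 72.00 years.
4 = 2^2, so 2 doublings → 144 years.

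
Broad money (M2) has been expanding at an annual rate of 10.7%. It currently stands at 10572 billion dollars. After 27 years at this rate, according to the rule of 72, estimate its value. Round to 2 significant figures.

about 170000 billion dollars

It doubles every 72/10.7 ≈ 6.73 years, so 27 years is 4.01 doublings.
2^4.01 ≈ 16.11; 10572 × 16.11 ≈ 170000 billion dollars.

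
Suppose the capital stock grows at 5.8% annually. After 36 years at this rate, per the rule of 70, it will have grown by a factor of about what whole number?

At 5.8% one doubling takes ≈ 12.07 years; 36 years is 3 of them, so ×8.

about 8 times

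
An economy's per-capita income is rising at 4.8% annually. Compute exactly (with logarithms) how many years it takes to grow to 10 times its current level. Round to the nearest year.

49 years

t = ln(10) / ln(1 + 0.048) = 2.3026 / 0.046884 ≈ 49.11.
≈ 49 years.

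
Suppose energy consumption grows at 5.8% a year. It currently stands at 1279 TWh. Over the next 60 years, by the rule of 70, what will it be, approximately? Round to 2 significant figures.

around 40000 TWh

It doubles every 70/5.8 ≈ 12.07 years, so 60 years is 4.97 doublings.
2^4.97 ≈ 31.34; 1279 × 31.34 ≈ 40000 TWh.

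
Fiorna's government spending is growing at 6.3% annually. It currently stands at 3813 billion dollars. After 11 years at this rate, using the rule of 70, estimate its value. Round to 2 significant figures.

7600 billion dollars

It doubles every 70/6.3 ≈ 11.11 years, so 11 years is 0.99 doublings.
2^0.99 ≈ 1.99; 3813 × 1.99 ≈ 7600 billion dollars.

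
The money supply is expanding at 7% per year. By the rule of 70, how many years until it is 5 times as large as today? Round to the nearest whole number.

approximately 23 years

Doubling time ≈ 70/7 = 10.00 years.
Reaching 5× takes log₂(5) ≈ 2.32 doublings.
2.32 × 10.00 ≈ 23 years.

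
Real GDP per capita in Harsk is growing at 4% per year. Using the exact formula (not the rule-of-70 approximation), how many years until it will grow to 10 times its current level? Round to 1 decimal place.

t = ln(10) / ln(1 + 0.04) = 2.3026 / 0.039221 ≈ 58.71.

58.7 years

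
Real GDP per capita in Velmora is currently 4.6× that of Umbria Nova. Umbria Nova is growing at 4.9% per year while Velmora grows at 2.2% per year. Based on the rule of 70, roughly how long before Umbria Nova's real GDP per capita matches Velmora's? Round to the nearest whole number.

about 57 years

What matters is the difference: 2.7 pp.
Rule of 70 on the gap: the ratio halves every 70/2.7 ≈ 25.93 years.
A 4.6× gap takes log₂(4.6) ≈ 2.20 halvings to close: 2.20 × 25.93 ≈ 57 years.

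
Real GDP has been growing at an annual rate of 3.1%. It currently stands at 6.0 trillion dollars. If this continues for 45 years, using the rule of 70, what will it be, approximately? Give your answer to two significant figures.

It doubles every 70/3.1 ≈ 22.58 years, so 45 years is 1.99 doublings.
2^1.99 ≈ 3.97; 6.0 × 3.97 ≈ 24 trillion dollars.

24 trillion dollars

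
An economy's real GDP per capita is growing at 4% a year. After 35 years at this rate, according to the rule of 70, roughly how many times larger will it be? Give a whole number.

≈ 4 times

At 4% one doubling takes ≈ 17.50 years; 35 years is 2 of them, so ×4.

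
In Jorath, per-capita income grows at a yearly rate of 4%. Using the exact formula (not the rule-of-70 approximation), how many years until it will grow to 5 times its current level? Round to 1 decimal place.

41.0 years

t = ln(5) / ln(1 + 0.04) = 1.6094 / 0.039221 ≈ 41.03.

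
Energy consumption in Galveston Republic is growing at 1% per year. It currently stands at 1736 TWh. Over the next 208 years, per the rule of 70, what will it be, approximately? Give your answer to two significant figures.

It doubles every 70/1 ≈ 70.00 years, so 208 years is 2.97 doublings.
2^2.97 ≈ 7.84; 1736 × 7.84 ≈ 14000 TWh.

about 14000 TWh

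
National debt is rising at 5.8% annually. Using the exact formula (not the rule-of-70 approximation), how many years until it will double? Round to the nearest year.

12 years

t = ln(2) / ln(1 + 0.058) = 0.6931 / 0.056380 ≈ 12.29.
≈ 12 years.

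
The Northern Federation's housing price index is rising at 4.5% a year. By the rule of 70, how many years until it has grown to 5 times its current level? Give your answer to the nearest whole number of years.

about 36 years

One doubling takes 70/4.5 = 15.56 years.
Reaching 5× takes log₂(5) ≈ 2.32 doublings.
2.32 × 15.56 ≈ 36 years.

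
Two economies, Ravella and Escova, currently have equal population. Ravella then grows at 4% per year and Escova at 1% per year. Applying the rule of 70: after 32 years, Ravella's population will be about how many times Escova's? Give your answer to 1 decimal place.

Rate gap = 4% − 1% = 3 points.
The ratio doubles every 70/3 ≈ 23.33 years.
32/23.33 ≈ 1.37 doublings → ratio ≈ 2^1.37 ≈ 2.6.

2.6 times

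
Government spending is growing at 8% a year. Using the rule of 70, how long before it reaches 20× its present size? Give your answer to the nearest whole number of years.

At 8% it doubles every 70/8 ≈ 8.75 years.
20× is log₂ 20 ≈ 4.32 doublings, so ≈ 4.32 × 8.75 = 38 years.

≈ 38 years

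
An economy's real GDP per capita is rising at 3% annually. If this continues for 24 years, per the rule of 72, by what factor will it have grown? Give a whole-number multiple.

72/3 ≈ 24.00 years per doubling.
24 years fits 1 doubling: 2^1 = 2.

around 2 times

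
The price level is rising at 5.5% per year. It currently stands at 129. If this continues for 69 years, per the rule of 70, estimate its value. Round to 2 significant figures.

around 5500

It doubles every 70/5.5 ≈ 12.73 years, so 69 years is 5.42 doublings.
2^5.42 ≈ 42.81; 129 × 42.81 ≈ 5500.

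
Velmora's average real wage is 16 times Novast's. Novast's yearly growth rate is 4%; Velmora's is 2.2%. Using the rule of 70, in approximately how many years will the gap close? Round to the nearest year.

The growth-rate gap is 4% − 2.2% = 1.8 percentage points.
So the ratio between them halves every 70/1.8 ≈ 38.89 years.
A 16 times gap closes after 4 halvings: 4 × 38.89 ≈ 156 years.

156 years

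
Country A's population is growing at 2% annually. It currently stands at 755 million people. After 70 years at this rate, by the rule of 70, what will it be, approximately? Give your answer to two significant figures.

It doubles every 70/2 ≈ 35.00 years, so 70 years is 2.00 doublings.
2^2.00 ≈ 4.00; 755 × 4.00 ≈ 3000 million people.

approximately 3000 million people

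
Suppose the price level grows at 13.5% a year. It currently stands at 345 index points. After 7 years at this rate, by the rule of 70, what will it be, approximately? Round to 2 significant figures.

880 index points

Doubling time ≈ 70/13.5 = 5.19 years.
7 years is 7/5.19 ≈ 1.35 doublings, a factor of 2^1.35 ≈ 2.55.
345 × 2.55 ≈ 880 index points.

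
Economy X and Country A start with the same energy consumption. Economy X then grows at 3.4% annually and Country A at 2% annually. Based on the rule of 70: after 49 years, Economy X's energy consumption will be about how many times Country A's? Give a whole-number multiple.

Economy X pulls ahead at 1.4 pp per year, so the ratio doubles every 70/1.4 ≈ 50.00 years.
In 49 years that's 0.98 doublings: 2^0.98 ≈ 2.

≈ 2 times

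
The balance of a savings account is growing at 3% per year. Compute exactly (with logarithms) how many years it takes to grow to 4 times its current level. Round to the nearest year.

t = ln(4) / ln(1 + 0.03) = 1.3863 / 0.029559 ≈ 46.90.
≈ 47 years.

47 years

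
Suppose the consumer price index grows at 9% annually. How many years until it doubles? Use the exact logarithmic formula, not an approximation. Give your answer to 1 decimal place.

t = ln(2) / ln(1 + 0.09) = 0.6931 / 0.086178 ≈ 8.04.

8.0 years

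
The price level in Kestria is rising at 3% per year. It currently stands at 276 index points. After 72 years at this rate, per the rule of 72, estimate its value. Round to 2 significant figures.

roughly 2200 index points

It doubles every 72/3 ≈ 24.00 years, so 72 years is 3.00 doublings.
2^3.00 ≈ 8.00; 276 × 8.00 ≈ 2200 index points.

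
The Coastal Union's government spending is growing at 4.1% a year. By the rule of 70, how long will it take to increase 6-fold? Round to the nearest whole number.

At 4.1% it doubles every 70/4.1 ≈ 17.07 years.
Reaching 6× takes log₂(6) ≈ 2.58 doublings.
2.58 × 17.07 ≈ 44 years.

about 44 years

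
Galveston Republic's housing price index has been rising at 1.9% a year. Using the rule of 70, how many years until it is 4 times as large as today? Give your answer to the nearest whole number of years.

74 years

One doubling takes 70/1.9 = 36.84 years.
4 = 2^2, so 2 doublings → 74 years.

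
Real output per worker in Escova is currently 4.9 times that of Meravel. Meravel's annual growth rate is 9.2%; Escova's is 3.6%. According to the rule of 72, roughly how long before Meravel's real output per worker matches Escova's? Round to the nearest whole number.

The growth-rate gap is 9.2% − 3.6% = 5.6 percentage points.
So the ratio between them halves every 72/5.6 ≈ 12.86 years.
A 4.9 times gap takes log₂(4.9) ≈ 2.29 halvings to close: 2.29 × 12.86 ≈ 29 years.

around 29 years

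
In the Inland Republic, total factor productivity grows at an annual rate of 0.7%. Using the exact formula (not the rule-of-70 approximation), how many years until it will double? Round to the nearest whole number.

99 years

t = ln(2) / ln(1 + 0.007) = 0.6931 / 0.006976 ≈ 99.35.
≈ 99 years.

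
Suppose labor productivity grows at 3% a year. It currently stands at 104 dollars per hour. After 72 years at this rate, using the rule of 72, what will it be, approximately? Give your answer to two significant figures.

approximately 830 dollars per hour

It doubles every 72/3 ≈ 24.00 years, so 72 years is 3.00 doublings.
2^3.00 ≈ 8.00; 104 × 8.00 ≈ 830 dollars per hour.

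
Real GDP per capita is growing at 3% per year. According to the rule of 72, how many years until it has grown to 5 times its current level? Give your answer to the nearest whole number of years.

Doubling time ≈ 72/3 = 24.00 years.
5× is log₂ 5 ≈ 2.32 doublings, so ≈ 2.32 × 24.00 = 56 years.

≈ 56 years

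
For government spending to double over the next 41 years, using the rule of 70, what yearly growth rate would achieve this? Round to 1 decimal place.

70 / 41 ≈ 1.71, so about 1.7% per year.

1.7%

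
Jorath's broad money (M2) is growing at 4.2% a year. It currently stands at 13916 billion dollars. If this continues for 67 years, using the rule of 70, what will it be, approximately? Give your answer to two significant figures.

It doubles every 70/4.2 ≈ 16.67 years, so 67 years is 4.02 doublings.
2^4.02 ≈ 16.22; 13916 × 16.22 ≈ 230000 billion dollars.

approximately 230000 billion dollars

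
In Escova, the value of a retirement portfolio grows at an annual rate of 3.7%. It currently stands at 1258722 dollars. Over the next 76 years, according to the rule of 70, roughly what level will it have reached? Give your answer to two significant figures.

≈ 20000000 dollars

It doubles every 70/3.7 ≈ 18.92 years, so 76 years is 4.02 doublings.
2^4.02 ≈ 16.22; 1258722 × 16.22 ≈ 20000000 dollars.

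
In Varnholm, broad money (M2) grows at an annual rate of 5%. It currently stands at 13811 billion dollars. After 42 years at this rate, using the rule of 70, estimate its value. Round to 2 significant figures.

It doubles every 70/5 ≈ 14.00 years, so 42 years is 3.00 doublings.
2^3.00 ≈ 8.00; 13811 × 8.00 ≈ 110000 billion dollars.

roughly 110000 billion dollars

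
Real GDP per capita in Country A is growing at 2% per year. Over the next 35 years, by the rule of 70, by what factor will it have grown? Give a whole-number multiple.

roughly 2 times

At 2% one doubling takes ≈ 35.00 years; 35 years is 1 of them, so ×2.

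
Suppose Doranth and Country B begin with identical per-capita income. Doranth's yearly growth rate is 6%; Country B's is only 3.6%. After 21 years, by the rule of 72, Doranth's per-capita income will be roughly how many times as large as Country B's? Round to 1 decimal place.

roughly 1.6 times

Rate gap = 6% − 3.6% = 2.4 points.
The ratio doubles every 72/2.4 ≈ 30.00 years.
21/30.00 ≈ 0.70 doublings → ratio ≈ 2^0.70 ≈ 1.6.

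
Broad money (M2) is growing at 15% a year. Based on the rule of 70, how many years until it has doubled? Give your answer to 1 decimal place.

At 15%, doubling takes about 70/15 = 4.67 years.

4.7 years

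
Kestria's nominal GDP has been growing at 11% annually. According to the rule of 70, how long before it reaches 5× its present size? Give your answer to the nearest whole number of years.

roughly 15 years

One doubling takes 70/11 = 6.36 years.
5× is log₂ 5 ≈ 2.32 doublings, so ≈ 2.32 × 6.36 = 15 years.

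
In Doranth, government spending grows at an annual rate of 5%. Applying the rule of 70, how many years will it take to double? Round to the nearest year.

Doubling time ≈ 70 / 5 = 14.00 years.

≈ 14 years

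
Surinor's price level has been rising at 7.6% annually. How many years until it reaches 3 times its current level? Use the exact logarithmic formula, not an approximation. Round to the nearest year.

t = ln(3) / ln(1 + 0.076) = 1.0986 / 0.073250 ≈ 15.00.
≈ 15 years.

15 years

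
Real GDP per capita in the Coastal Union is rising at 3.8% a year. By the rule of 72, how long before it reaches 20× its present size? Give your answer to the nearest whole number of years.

At 3.8% it doubles every 72/3.8 ≈ 18.95 years.
Reaching 20× takes log₂(20) ≈ 4.32 doublings.
4.32 × 18.95 ≈ 82 years.

approximately 82 years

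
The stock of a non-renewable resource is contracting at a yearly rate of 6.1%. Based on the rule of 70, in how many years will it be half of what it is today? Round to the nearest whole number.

Halving time ≈ 70 / 6.1 = 11.48 → 11 years.

roughly 11 years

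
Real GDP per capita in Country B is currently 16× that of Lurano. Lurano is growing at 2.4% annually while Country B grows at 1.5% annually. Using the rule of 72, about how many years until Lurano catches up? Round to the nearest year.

The growth-rate gap is 2.4% − 1.5% = 0.9 percentage points.
So the ratio between them halves every 72/0.9 ≈ 80.00 years.
A 16× gap closes after 4 halvings: 4 × 80.00 ≈ 320 years.

around 320 years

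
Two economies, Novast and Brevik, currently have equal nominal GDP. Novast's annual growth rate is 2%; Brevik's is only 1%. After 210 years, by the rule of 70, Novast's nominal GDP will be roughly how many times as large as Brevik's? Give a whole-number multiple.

Novast pulls ahead at 1 pp per year, so the ratio doubles every 70/1 ≈ 70.00 years.
In 210 years that's 3.00 doublings: 2^3.00 ≈ 8.

approximately 8 times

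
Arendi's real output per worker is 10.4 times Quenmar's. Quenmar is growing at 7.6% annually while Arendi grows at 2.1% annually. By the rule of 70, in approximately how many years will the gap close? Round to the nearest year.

43 years

The growth-rate gap is 7.6% − 2.1% = 5.5 percentage points.
So the ratio between them halves every 70/5.5 ≈ 12.73 years.
A 10.4 times gap takes log₂(10.4) ≈ 3.38 halvings to close: 3.38 × 12.73 ≈ 43 years.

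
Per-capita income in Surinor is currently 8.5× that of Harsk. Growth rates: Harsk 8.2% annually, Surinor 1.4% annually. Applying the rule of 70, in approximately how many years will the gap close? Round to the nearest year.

about 32 years

What matters is the difference: 6.8 pp.
Rule of 70 on the gap: the ratio halves every 70/6.8 ≈ 10.29 years.
An 8.5× gap takes log₂(8.5) ≈ 3.09 halvings to close: 3.09 × 10.29 ≈ 32 years.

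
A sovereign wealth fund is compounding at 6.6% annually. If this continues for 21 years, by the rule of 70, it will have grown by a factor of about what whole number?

70/6.6 ≈ 10.61 years per doubling.
21 years fits 2 doublings: 2^2 = 4.

around 4 times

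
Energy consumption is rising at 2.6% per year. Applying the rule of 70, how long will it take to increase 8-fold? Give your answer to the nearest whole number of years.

around 81 years

At 2.6% it doubles every 70/2.6 ≈ 26.92 years.
Getting to 8× needs 3 doublings: 3 × 26.92 ≈ 81 years.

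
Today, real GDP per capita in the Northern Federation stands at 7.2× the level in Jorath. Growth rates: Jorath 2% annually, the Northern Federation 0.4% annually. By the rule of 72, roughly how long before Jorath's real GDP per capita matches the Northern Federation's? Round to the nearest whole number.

What matters is the difference: 1.6 pp.
Rule of 72 on the gap: the ratio halves every 72/1.6 ≈ 45.00 years.
A 7.2× gap takes log₂(7.2) ≈ 2.85 halvings to close: 2.85 × 45.00 ≈ 128 years.

around 128 years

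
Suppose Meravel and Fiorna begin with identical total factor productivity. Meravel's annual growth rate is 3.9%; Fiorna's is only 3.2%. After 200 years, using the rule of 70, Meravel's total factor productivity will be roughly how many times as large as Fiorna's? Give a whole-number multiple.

Rate gap = 3.9% − 3.2% = 0.7 points.
The ratio doubles every 70/0.7 ≈ 100.00 years.
200/100.00 ≈ 2.00 doublings → ratio ≈ 2^2.00 ≈ 4.

about 4 times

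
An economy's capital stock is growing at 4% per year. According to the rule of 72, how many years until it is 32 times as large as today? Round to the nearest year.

At 4% it doubles every 72/4 ≈ 18.00 years.
Getting to 32× needs 5 doublings: 5 × 18.00 ≈ 90 years.

90 years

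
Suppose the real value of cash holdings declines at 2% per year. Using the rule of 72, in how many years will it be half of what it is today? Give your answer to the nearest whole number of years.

The rule works in reverse for decay: 72/2 ≈ 36.00 years to halve.

approximately 36 years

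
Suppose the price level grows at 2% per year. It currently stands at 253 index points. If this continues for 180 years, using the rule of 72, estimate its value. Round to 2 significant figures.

It doubles every 72/2 ≈ 36.00 years, so 180 years is 5.00 doublings.
2^5.00 ≈ 32.00; 253 × 32.00 ≈ 8100 index points.

about 8100 index points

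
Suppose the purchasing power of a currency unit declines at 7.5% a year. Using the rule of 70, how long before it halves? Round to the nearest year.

Falling at 7.5%, it halves about every 70/7.5 = 9.33 years.

approximately 9 years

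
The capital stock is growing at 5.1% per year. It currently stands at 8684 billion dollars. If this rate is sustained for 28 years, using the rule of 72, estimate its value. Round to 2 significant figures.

It doubles every 72/5.1 ≈ 14.12 years, so 28 years is 1.98 doublings.
2^1.98 ≈ 3.94; 8684 × 3.94 ≈ 34000 billion dollars.

≈ 34000 billion dollars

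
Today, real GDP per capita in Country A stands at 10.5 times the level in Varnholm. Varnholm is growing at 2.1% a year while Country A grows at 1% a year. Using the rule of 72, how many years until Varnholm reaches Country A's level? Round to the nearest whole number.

approximately 222 years

The growth-rate gap is 2.1% − 1% = 1.1 percentage points.
So the ratio between them halves every 72/1.1 ≈ 65.45 years.
A 10.5 times gap takes log₂(10.5) ≈ 3.39 halvings to close: 3.39 × 65.45 ≈ 222 years.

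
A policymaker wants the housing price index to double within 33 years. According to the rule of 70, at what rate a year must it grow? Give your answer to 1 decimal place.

70 / 33 ≈ 2.12, so about 2.1% a year.

around 2.1% a year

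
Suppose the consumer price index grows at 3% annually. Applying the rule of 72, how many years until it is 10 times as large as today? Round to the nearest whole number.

about 80 years

At 3% it doubles every 72/3 ≈ 24.00 years.
10× is log₂ 10 ≈ 3.32 doublings, so ≈ 3.32 × 24.00 = 80 years.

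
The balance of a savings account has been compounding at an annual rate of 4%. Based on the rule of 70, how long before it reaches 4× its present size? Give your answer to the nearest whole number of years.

At 4% it doubles every 70/4 ≈ 17.50 years.
4× is 2 doublings, so 2 × 17.50 ≈ 35 years.

about 35 years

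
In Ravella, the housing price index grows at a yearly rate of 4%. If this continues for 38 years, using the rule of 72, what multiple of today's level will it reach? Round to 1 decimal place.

roughly 4.3 times

Doubles every ≈ 18.00 years (72/4).
38 years is 2.11 doublings; 2^2.11 ≈ 4.3×.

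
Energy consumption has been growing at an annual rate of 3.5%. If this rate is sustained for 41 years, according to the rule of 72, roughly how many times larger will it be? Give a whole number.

around 4 times

At 3.5% one doubling takes ≈ 20.57 years; 41 years is 2 of them, so ×4.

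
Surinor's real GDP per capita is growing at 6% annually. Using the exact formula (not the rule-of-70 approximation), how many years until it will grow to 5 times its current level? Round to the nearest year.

t = ln(5) / ln(1 + 0.06) = 1.6094 / 0.058269 ≈ 27.62.
≈ 28 years.

28 years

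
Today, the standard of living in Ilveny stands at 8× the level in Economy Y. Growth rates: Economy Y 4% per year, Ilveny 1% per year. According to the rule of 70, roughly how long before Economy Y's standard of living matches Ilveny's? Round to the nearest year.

approximately 70 years

Economy Y gains on Ilveny at 4% − 1% = 3 points a year.
At that relative rate the gap halves every 70/3 ≈ 23.33 years.
An 8× gap closes after 3 halvings: 3 × 23.33 ≈ 70 years.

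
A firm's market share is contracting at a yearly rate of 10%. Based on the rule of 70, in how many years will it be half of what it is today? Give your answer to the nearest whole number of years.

The rule works in reverse for decay: 70/10 ≈ 7.00 years to halve.

about 7 years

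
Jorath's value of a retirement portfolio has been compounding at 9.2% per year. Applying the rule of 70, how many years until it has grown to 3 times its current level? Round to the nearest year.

approximately 12 years

At 9.2% it doubles every 70/9.2 ≈ 7.61 years.
Reaching 3× takes log₂(3) ≈ 1.58 doublings.
1.58 × 7.61 ≈ 12 years.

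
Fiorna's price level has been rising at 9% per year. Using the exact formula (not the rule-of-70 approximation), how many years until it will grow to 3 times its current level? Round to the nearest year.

t = ln(3) / ln(1 + 0.09) = 1.0986 / 0.086178 ≈ 12.75.
≈ 13 years.

13 years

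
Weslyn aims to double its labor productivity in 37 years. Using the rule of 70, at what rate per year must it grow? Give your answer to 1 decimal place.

70 / 37 ≈ 1.89, so about 1.9% per year.

≈ 1.9%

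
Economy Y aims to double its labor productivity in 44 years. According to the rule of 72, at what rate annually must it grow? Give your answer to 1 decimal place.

≈ 1.6%

72 / 44 ≈ 1.64, so about 1.6% annually.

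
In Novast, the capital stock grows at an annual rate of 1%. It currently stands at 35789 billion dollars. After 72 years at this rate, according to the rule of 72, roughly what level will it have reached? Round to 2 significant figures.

Doubling time ≈ 72/1 = 72.00 years.
72 years is 72/72.00 ≈ 1.00 doublings, a factor of 2^1.00 ≈ 2.00.
35789 × 2.00 ≈ 72000 billion dollars.

about 72000 billion dollars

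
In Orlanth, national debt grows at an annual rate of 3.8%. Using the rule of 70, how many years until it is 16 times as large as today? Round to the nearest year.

about 74 years

Doubling time ≈ 70/3.8 = 18.42 years.
16 = 2^4, so 4 doublings → 74 years.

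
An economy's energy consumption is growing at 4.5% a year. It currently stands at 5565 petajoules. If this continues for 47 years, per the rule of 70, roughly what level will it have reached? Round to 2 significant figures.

Doubling time ≈ 70/4.5 = 15.56 years.
47 years is 47/15.56 ≈ 3.02 doublings, a factor of 2^3.02 ≈ 8.11.
5565 × 8.11 ≈ 45000 petajoules.

roughly 45000 petajoules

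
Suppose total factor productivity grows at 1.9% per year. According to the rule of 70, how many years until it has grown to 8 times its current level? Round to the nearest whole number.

Doubling time ≈ 70/1.9 = 36.84 years.
8 = 2^3, so 3 doublings → 111 years.

≈ 111 years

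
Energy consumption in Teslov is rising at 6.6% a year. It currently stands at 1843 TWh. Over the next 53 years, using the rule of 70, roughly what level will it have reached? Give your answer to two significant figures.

It doubles every 70/6.6 ≈ 10.61 years, so 53 years is 5.00 doublings.
2^5.00 ≈ 32.00; 1843 × 32.00 ≈ 59000 TWh.

approximately 59000 TWh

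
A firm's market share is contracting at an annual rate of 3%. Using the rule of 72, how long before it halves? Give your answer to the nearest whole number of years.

around 24 years

The rule works in reverse for decay: 72/3 ≈ 24.00 years to halve.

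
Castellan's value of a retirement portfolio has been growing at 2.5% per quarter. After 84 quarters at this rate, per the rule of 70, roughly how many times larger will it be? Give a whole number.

≈ 8 times

70/2.5 ≈ 28.00 quarters per doubling.
84 quarters fits 3 doublings: 2^3 = 8.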